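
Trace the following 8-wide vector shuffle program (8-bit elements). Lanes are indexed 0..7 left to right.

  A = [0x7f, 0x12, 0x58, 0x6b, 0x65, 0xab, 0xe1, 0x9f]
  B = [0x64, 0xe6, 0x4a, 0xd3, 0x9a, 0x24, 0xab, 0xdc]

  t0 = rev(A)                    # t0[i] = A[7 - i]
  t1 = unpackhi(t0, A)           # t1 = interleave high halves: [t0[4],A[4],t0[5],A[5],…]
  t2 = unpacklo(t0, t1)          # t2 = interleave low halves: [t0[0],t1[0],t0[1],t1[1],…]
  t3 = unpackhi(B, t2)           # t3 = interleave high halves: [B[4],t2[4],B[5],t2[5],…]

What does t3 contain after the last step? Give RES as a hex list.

  t0: 9f e1 ab 65 6b 58 12 7f
  t1: 6b 65 58 ab 12 e1 7f 9f
  t2: 9f 6b e1 65 ab 58 65 ab
  t3: 9a ab 24 58 ab 65 dc ab

RES = [0x9a, 0xab, 0x24, 0x58, 0xab, 0x65, 0xdc, 0xab]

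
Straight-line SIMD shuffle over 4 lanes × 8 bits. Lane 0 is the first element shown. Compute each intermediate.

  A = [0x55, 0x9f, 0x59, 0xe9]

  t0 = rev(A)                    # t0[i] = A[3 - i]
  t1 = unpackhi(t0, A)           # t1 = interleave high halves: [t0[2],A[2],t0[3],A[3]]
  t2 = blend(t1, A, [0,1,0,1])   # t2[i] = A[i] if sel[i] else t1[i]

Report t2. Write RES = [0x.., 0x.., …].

→ t0 |e9|59|9f|55|
→ t1 |9f|59|55|e9|
→ t2 |9f|9f|55|e9|

RES = [ 0x9f  0x9f  0x55  0xe9 ]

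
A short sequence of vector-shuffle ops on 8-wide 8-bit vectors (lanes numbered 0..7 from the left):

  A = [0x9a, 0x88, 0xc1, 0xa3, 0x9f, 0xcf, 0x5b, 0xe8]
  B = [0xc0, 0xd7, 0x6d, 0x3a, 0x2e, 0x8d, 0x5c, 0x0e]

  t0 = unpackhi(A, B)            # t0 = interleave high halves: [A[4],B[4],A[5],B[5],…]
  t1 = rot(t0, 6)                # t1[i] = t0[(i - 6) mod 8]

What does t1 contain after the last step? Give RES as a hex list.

RES = [0xcf, 0x8d, 0x5b, 0x5c, 0xe8, 0x0e, 0x9f, 0x2e]

t0 = [0x9f, 0x2e, 0xcf, 0x8d, 0x5b, 0x5c, 0xe8, 0x0e]
t1 = [0xcf, 0x8d, 0x5b, 0x5c, 0xe8, 0x0e, 0x9f, 0x2e]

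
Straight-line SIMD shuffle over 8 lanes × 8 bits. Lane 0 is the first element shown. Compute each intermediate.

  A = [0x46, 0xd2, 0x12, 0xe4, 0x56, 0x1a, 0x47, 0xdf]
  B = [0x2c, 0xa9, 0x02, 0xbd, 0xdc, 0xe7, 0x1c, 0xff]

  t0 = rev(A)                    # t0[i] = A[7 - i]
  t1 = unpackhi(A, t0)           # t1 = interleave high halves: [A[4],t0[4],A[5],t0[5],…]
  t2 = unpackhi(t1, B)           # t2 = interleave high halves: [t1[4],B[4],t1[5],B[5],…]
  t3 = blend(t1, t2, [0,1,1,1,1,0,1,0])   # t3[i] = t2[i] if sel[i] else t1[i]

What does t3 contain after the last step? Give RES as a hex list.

RES = [0x56, 0xdc, 0xd2, 0xe7, 0xdf, 0xd2, 0x46, 0x46]

→ t0 |df|47|1a|56|e4|12|d2|46|
→ t1 |56|e4|1a|12|47|d2|df|46|
→ t2 |47|dc|d2|e7|df|1c|46|ff|
→ t3 |56|dc|d2|e7|df|d2|46|46|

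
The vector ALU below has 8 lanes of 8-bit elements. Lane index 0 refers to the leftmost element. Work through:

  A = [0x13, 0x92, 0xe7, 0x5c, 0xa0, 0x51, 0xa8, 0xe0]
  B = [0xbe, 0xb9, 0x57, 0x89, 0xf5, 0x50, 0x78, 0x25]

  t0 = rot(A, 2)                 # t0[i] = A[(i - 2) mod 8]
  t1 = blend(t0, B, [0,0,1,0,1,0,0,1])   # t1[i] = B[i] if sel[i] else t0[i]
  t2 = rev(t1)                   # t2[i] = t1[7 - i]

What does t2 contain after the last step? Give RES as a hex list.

RES = [ 0x25  0xa0  0x5c  0xf5  0x92  0x57  0xe0  0xa8 ]

t0 = [0xa8, 0xe0, 0x13, 0x92, 0xe7, 0x5c, 0xa0, 0x51]
t1 = [0xa8, 0xe0, 0x57, 0x92, 0xf5, 0x5c, 0xa0, 0x25]
t2 = [0x25, 0xa0, 0x5c, 0xf5, 0x92, 0x57, 0xe0, 0xa8]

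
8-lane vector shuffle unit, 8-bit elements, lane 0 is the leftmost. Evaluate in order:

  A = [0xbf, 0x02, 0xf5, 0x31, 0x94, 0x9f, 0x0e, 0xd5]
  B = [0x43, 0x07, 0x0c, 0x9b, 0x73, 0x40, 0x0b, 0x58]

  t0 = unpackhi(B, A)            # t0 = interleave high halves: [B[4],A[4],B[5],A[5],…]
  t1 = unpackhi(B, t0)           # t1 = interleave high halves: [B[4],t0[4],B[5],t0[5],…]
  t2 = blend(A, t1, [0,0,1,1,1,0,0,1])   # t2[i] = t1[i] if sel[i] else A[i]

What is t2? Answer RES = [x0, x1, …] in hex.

RES = [ 0xbf  0x02  0x40  0x0e  0x0b  0x9f  0x0e  0xd5 ]

→ t0 |73|94|40|9f|0b|0e|58|d5|
→ t1 |73|0b|40|0e|0b|58|58|d5|
→ t2 |bf|02|40|0e|0b|9f|0e|d5|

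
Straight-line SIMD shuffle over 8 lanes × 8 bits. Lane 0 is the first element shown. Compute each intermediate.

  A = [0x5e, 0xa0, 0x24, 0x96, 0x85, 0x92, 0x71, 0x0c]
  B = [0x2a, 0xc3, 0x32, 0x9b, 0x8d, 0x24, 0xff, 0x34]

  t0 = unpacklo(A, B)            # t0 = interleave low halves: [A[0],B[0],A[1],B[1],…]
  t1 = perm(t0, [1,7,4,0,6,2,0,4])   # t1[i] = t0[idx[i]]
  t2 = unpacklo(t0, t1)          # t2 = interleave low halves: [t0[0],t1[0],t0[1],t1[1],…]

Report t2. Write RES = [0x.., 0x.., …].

RES = [ 0x5e  0x2a  0x2a  0x9b  0xa0  0x24  0xc3  0x5e ]

t0 = [0x5e, 0x2a, 0xa0, 0xc3, 0x24, 0x32, 0x96, 0x9b]
t1 = [0x2a, 0x9b, 0x24, 0x5e, 0x96, 0xa0, 0x5e, 0x24]
t2 = [0x5e, 0x2a, 0x2a, 0x9b, 0xa0, 0x24, 0xc3, 0x5e]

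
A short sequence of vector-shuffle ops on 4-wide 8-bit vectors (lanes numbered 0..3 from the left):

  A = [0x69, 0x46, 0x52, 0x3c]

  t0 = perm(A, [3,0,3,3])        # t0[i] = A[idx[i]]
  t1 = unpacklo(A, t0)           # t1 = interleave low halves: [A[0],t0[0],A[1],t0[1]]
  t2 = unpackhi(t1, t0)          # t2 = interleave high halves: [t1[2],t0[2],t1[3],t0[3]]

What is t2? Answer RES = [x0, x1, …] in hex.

RES = [0x46, 0x3c, 0x69, 0x3c]

  t0: 3c 69 3c 3c
  t1: 69 3c 46 69
  t2: 46 3c 69 3c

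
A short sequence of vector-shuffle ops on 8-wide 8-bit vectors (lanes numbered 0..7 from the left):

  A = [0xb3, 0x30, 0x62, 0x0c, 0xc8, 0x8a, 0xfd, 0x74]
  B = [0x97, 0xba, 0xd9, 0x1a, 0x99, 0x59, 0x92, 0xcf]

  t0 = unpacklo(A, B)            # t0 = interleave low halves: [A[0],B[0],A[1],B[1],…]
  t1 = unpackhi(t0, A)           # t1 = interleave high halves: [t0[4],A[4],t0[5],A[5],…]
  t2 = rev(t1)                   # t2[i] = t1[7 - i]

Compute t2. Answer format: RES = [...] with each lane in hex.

RES = [0x74, 0x1a, 0xfd, 0x0c, 0x8a, 0xd9, 0xc8, 0x62]

→ t0 |b3|97|30|ba|62|d9|0c|1a|
→ t1 |62|c8|d9|8a|0c|fd|1a|74|
→ t2 |74|1a|fd|0c|8a|d9|c8|62|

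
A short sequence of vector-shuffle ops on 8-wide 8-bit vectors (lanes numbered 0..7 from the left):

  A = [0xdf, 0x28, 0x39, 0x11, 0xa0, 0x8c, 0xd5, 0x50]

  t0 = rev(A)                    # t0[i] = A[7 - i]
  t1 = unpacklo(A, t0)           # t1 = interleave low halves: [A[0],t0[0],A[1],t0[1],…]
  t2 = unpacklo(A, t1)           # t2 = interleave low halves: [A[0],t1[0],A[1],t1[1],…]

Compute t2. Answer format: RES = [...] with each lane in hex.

RES = [ 0xdf  0xdf  0x28  0x50  0x39  0x28  0x11  0xd5 ]

t0 = [0x50, 0xd5, 0x8c, 0xa0, 0x11, 0x39, 0x28, 0xdf]
t1 = [0xdf, 0x50, 0x28, 0xd5, 0x39, 0x8c, 0x11, 0xa0]
t2 = [0xdf, 0xdf, 0x28, 0x50, 0x39, 0x28, 0x11, 0xd5]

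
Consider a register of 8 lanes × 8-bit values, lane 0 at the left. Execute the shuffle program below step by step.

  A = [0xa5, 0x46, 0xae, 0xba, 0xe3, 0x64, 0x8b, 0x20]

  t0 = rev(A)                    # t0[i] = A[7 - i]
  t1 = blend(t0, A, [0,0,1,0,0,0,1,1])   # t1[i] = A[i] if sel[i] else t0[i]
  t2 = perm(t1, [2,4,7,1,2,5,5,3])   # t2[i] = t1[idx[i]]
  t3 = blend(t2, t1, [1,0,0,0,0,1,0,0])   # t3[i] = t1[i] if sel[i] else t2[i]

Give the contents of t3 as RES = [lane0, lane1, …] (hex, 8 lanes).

  t0: 20 8b 64 e3 ba ae 46 a5
  t1: 20 8b ae e3 ba ae 8b 20
  t2: ae ba 20 8b ae ae ae e3
  t3: 20 ba 20 8b ae ae ae e3

RES = [ 0x20  0xba  0x20  0x8b  0xae  0xae  0xae  0xe3 ]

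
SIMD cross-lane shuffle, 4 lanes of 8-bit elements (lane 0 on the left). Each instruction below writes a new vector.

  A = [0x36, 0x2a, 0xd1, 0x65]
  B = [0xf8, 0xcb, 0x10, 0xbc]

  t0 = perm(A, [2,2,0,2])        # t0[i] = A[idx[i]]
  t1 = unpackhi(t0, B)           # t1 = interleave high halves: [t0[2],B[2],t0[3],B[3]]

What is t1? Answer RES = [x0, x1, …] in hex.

→ t0 |d1|d1|36|d1|
→ t1 |36|10|d1|bc|

RES = [ 0x36  0x10  0xd1  0xbc ]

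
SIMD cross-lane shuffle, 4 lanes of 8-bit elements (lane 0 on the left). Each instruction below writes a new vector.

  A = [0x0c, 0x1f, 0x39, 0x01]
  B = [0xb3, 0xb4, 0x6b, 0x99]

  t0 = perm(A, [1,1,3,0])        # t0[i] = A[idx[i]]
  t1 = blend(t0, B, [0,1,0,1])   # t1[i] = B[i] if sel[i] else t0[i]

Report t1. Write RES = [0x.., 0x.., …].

RES = [ 0x1f  0xb4  0x01  0x99 ]

t0 = [0x1f, 0x1f, 0x01, 0x0c]
t1 = [0x1f, 0xb4, 0x01, 0x99]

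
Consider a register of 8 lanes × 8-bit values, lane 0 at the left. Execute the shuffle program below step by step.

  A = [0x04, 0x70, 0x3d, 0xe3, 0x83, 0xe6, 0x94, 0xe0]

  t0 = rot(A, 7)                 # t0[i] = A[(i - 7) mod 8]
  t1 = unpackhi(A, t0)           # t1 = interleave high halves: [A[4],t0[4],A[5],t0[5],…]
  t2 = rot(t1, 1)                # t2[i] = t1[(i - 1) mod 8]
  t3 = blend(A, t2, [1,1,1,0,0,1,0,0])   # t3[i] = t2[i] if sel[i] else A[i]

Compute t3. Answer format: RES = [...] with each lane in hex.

  t0: 70 3d e3 83 e6 94 e0 04
  t1: 83 e6 e6 94 94 e0 e0 04
  t2: 04 83 e6 e6 94 94 e0 e0
  t3: 04 83 e6 e3 83 94 94 e0

RES = [ 0x04  0x83  0xe6  0xe3  0x83  0x94  0x94  0xe0 ]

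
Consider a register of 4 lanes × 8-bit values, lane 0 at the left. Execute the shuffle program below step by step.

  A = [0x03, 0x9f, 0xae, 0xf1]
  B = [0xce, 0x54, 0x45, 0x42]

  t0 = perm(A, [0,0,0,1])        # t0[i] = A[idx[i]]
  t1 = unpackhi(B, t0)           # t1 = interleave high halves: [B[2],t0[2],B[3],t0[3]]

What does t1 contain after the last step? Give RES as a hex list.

RES = [ 0x45  0x03  0x42  0x9f ]

t0 = [0x03, 0x03, 0x03, 0x9f]
t1 = [0x45, 0x03, 0x42, 0x9f]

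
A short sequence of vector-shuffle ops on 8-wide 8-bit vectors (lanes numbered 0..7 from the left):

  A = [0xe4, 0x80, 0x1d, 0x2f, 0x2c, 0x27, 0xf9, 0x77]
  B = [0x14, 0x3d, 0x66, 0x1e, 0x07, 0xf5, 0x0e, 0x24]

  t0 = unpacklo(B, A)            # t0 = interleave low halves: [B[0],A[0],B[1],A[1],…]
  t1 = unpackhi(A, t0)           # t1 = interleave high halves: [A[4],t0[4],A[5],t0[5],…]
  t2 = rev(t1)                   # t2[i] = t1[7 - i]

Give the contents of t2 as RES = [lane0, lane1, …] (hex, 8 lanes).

RES = [ 0x2f  0x77  0x1e  0xf9  0x1d  0x27  0x66  0x2c ]

  t0: 14 e4 3d 80 66 1d 1e 2f
  t1: 2c 66 27 1d f9 1e 77 2f
  t2: 2f 77 1e f9 1d 27 66 2c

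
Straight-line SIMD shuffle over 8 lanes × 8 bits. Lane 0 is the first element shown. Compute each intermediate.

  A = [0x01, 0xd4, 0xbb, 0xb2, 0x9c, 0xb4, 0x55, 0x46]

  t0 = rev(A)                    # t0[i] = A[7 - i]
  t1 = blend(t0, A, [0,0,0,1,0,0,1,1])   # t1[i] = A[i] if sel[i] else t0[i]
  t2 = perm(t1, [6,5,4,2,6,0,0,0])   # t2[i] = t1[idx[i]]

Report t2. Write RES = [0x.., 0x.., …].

t0 = [0x46, 0x55, 0xb4, 0x9c, 0xb2, 0xbb, 0xd4, 0x01]
t1 = [0x46, 0x55, 0xb4, 0xb2, 0xb2, 0xbb, 0x55, 0x46]
t2 = [0x55, 0xbb, 0xb2, 0xb4, 0x55, 0x46, 0x46, 0x46]

RES = [0x55, 0xbb, 0xb2, 0xb4, 0x55, 0x46, 0x46, 0x46]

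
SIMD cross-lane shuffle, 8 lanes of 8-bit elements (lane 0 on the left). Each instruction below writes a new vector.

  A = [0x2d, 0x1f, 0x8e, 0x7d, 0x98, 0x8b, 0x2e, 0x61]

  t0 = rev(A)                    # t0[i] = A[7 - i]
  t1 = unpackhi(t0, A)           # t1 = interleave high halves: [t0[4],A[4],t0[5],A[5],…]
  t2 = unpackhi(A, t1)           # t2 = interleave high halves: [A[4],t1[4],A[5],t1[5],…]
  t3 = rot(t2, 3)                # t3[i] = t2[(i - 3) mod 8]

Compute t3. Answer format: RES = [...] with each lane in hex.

  t0: 61 2e 8b 98 7d 8e 1f 2d
  t1: 7d 98 8e 8b 1f 2e 2d 61
  t2: 98 1f 8b 2e 2e 2d 61 61
  t3: 2d 61 61 98 1f 8b 2e 2e

RES = [0x2d, 0x61, 0x61, 0x98, 0x1f, 0x8b, 0x2e, 0x2e]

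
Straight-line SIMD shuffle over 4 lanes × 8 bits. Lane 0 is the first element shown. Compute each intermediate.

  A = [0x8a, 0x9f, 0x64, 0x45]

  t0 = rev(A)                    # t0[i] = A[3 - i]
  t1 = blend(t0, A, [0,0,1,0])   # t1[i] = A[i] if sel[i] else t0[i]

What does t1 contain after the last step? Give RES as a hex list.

RES = [0x45, 0x64, 0x64, 0x8a]

  t0: 45 64 9f 8a
  t1: 45 64 64 8a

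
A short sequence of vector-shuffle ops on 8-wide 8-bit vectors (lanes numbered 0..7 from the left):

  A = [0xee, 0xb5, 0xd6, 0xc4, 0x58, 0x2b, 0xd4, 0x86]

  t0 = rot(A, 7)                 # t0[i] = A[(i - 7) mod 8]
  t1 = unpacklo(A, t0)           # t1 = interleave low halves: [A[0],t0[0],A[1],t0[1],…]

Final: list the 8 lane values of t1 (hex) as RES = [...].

  t0: b5 d6 c4 58 2b d4 86 ee
  t1: ee b5 b5 d6 d6 c4 c4 58

RES = [ 0xee  0xb5  0xb5  0xd6  0xd6  0xc4  0xc4  0x58 ]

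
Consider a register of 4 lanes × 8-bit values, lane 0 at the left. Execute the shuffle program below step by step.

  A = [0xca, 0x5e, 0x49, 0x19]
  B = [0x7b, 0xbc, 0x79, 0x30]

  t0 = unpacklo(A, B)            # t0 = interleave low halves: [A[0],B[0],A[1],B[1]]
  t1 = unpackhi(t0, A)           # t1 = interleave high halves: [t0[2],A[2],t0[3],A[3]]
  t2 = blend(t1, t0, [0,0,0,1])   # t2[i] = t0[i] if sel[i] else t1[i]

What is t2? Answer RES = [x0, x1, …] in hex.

t0 = [0xca, 0x7b, 0x5e, 0xbc]
t1 = [0x5e, 0x49, 0xbc, 0x19]
t2 = [0x5e, 0x49, 0xbc, 0xbc]

RES = [ 0x5e  0x49  0xbc  0xbc ]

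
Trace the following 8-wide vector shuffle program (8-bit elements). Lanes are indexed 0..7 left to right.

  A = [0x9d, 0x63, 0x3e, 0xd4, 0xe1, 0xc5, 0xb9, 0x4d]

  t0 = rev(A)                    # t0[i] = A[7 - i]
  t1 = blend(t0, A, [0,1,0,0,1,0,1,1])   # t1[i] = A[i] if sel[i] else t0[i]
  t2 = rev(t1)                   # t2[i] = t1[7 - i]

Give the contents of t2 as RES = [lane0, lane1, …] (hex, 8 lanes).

  t0: 4d b9 c5 e1 d4 3e 63 9d
  t1: 4d 63 c5 e1 e1 3e b9 4d
  t2: 4d b9 3e e1 e1 c5 63 4d

RES = [ 0x4d  0xb9  0x3e  0xe1  0xe1  0xc5  0x63  0x4d ]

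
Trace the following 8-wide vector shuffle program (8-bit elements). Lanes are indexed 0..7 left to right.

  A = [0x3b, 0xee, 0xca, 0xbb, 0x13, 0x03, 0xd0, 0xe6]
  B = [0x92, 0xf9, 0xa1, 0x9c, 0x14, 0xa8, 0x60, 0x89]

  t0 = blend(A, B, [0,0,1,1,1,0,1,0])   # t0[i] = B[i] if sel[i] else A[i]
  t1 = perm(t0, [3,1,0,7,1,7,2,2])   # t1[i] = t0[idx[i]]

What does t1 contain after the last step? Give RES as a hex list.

RES = [0x9c, 0xee, 0x3b, 0xe6, 0xee, 0xe6, 0xa1, 0xa1]

t0 = [0x3b, 0xee, 0xa1, 0x9c, 0x14, 0x03, 0x60, 0xe6]
t1 = [0x9c, 0xee, 0x3b, 0xe6, 0xee, 0xe6, 0xa1, 0xa1]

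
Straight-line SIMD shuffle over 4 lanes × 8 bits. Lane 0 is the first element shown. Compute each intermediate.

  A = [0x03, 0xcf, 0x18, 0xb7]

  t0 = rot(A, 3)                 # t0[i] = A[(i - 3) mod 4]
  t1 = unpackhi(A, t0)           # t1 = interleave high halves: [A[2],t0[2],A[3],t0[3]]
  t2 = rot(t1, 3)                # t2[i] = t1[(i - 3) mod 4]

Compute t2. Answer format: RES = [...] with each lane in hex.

→ t0 |cf|18|b7|03|
→ t1 |18|b7|b7|03|
→ t2 |b7|b7|03|18|

RES = [ 0xb7  0xb7  0x03  0x18 ]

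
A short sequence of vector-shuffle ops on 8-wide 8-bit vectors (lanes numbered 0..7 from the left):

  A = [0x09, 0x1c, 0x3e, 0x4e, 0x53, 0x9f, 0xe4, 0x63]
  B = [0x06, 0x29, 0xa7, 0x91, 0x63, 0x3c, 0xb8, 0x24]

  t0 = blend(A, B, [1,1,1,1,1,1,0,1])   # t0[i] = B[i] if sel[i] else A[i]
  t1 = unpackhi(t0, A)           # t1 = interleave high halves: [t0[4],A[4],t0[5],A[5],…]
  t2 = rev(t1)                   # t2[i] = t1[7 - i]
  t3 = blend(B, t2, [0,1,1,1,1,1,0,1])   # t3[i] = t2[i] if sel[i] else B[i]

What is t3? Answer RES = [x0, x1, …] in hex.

→ t0 |06|29|a7|91|63|3c|e4|24|
→ t1 |63|53|3c|9f|e4|e4|24|63|
→ t2 |63|24|e4|e4|9f|3c|53|63|
→ t3 |06|24|e4|e4|9f|3c|b8|63|

RES = [ 0x06  0x24  0xe4  0xe4  0x9f  0x3c  0xb8  0x63 ]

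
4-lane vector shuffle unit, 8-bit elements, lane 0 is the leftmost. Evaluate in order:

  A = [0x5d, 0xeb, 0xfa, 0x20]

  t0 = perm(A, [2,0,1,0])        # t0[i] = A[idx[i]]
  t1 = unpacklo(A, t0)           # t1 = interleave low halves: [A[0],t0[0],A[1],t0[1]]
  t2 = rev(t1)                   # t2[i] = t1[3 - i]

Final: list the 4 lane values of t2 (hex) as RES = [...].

→ t0 |fa|5d|eb|5d|
→ t1 |5d|fa|eb|5d|
→ t2 |5d|eb|fa|5d|

RES = [ 0x5d  0xeb  0xfa  0x5d ]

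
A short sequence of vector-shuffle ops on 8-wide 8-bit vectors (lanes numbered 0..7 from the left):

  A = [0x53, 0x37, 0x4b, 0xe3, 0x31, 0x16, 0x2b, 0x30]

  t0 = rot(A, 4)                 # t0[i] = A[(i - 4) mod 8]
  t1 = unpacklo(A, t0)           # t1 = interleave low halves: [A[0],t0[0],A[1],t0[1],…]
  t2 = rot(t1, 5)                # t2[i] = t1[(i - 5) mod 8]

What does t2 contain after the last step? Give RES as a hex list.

→ t0 |31|16|2b|30|53|37|4b|e3|
→ t1 |53|31|37|16|4b|2b|e3|30|
→ t2 |16|4b|2b|e3|30|53|31|37|

RES = [ 0x16  0x4b  0x2b  0xe3  0x30  0x53  0x31  0x37 ]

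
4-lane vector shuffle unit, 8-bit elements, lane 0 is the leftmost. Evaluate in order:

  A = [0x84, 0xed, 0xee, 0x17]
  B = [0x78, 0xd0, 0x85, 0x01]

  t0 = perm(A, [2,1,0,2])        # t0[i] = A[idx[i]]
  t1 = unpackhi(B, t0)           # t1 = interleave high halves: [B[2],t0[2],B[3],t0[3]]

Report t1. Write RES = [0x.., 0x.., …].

  t0: ee ed 84 ee
  t1: 85 84 01 ee

RES = [ 0x85  0x84  0x01  0xee ]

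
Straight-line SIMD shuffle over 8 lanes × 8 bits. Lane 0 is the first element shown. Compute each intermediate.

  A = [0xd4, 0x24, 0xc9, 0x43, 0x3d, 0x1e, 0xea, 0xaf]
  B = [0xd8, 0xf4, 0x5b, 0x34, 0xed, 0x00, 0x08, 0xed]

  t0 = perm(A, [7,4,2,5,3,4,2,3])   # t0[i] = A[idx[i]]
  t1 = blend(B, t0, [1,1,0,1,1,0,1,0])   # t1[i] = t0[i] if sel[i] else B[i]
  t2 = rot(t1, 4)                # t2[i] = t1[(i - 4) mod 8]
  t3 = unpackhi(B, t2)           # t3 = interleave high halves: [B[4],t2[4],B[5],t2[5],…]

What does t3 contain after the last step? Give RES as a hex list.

RES = [0xed, 0xaf, 0x00, 0x3d, 0x08, 0x5b, 0xed, 0x1e]

  t0: af 3d c9 1e 43 3d c9 43
  t1: af 3d 5b 1e 43 00 c9 ed
  t2: 43 00 c9 ed af 3d 5b 1e
  t3: ed af 00 3d 08 5b ed 1e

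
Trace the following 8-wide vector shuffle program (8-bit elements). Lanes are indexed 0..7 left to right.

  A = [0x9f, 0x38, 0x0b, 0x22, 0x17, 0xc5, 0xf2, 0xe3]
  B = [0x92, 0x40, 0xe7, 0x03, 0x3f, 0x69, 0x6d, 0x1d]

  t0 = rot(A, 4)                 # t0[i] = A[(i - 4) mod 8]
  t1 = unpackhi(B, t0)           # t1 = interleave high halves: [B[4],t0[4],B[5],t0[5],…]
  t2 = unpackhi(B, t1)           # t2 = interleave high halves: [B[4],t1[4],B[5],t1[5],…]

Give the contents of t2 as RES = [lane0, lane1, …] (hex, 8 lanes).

RES = [0x3f, 0x6d, 0x69, 0x0b, 0x6d, 0x1d, 0x1d, 0x22]

t0 = [0x17, 0xc5, 0xf2, 0xe3, 0x9f, 0x38, 0x0b, 0x22]
t1 = [0x3f, 0x9f, 0x69, 0x38, 0x6d, 0x0b, 0x1d, 0x22]
t2 = [0x3f, 0x6d, 0x69, 0x0b, 0x6d, 0x1d, 0x1d, 0x22]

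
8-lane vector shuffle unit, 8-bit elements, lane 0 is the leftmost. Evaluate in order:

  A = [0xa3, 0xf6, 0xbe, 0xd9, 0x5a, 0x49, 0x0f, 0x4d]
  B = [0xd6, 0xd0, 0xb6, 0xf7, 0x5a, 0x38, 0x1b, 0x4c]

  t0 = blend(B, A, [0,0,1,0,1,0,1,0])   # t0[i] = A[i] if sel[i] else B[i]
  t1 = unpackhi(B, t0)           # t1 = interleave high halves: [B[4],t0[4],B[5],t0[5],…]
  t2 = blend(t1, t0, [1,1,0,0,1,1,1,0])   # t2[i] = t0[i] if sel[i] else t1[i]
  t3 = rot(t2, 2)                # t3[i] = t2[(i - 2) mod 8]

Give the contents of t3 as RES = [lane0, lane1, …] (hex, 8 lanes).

→ t0 |d6|d0|be|f7|5a|38|0f|4c|
→ t1 |5a|5a|38|38|1b|0f|4c|4c|
→ t2 |d6|d0|38|38|5a|38|0f|4c|
→ t3 |0f|4c|d6|d0|38|38|5a|38|

RES = [0x0f, 0x4c, 0xd6, 0xd0, 0x38, 0x38, 0x5a, 0x38]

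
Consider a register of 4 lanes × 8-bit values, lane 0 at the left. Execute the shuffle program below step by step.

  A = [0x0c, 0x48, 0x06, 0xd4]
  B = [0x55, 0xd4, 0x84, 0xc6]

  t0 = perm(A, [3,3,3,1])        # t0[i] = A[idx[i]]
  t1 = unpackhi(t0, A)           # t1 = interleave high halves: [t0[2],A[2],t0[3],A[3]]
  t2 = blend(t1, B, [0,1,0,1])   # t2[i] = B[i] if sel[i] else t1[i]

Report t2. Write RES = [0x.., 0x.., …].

RES = [ 0xd4  0xd4  0x48  0xc6 ]

t0 = [0xd4, 0xd4, 0xd4, 0x48]
t1 = [0xd4, 0x06, 0x48, 0xd4]
t2 = [0xd4, 0xd4, 0x48, 0xc6]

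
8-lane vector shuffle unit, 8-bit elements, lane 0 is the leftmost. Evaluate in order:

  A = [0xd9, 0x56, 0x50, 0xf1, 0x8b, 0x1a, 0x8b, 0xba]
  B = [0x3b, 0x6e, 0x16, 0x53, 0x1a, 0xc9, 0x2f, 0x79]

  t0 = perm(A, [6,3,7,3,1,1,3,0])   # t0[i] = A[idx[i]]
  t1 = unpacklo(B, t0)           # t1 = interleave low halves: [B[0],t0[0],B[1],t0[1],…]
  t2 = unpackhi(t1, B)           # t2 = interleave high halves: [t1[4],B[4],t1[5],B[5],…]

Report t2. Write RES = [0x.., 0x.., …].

RES = [ 0x16  0x1a  0xba  0xc9  0x53  0x2f  0xf1  0x79 ]

t0 = [0x8b, 0xf1, 0xba, 0xf1, 0x56, 0x56, 0xf1, 0xd9]
t1 = [0x3b, 0x8b, 0x6e, 0xf1, 0x16, 0xba, 0x53, 0xf1]
t2 = [0x16, 0x1a, 0xba, 0xc9, 0x53, 0x2f, 0xf1, 0x79]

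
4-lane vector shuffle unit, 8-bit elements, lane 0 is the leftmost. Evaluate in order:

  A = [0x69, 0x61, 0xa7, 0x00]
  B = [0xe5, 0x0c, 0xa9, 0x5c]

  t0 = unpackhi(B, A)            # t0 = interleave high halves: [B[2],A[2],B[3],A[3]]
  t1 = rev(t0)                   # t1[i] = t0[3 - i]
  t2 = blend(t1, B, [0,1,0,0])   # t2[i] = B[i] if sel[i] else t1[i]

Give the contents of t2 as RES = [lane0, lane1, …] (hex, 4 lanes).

RES = [ 0x00  0x0c  0xa7  0xa9 ]

t0 = [0xa9, 0xa7, 0x5c, 0x00]
t1 = [0x00, 0x5c, 0xa7, 0xa9]
t2 = [0x00, 0x0c, 0xa7, 0xa9]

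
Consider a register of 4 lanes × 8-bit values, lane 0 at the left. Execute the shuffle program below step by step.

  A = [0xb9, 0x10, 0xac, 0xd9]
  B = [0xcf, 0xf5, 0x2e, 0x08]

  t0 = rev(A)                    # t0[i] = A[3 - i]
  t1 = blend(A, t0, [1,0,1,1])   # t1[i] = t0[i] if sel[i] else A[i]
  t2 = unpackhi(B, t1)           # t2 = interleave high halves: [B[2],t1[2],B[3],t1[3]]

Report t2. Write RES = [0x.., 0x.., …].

  t0: d9 ac 10 b9
  t1: d9 10 10 b9
  t2: 2e 10 08 b9

RES = [ 0x2e  0x10  0x08  0xb9 ]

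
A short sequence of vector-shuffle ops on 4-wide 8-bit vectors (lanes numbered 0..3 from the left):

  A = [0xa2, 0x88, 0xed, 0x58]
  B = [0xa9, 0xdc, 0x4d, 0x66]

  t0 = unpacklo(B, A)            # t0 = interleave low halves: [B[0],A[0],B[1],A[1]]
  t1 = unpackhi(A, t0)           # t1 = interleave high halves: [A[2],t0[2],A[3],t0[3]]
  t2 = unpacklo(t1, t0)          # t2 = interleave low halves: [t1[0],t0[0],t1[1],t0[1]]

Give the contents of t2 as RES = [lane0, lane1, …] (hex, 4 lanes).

RES = [ 0xed  0xa9  0xdc  0xa2 ]

  t0: a9 a2 dc 88
  t1: ed dc 58 88
  t2: ed a9 dc a2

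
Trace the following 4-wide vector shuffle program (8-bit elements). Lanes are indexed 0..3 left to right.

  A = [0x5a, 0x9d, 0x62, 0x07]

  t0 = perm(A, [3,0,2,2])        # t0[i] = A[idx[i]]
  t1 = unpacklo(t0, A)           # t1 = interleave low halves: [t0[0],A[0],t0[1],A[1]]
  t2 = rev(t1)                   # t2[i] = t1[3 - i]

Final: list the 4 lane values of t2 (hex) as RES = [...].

→ t0 |07|5a|62|62|
→ t1 |07|5a|5a|9d|
→ t2 |9d|5a|5a|07|

RES = [ 0x9d  0x5a  0x5a  0x07 ]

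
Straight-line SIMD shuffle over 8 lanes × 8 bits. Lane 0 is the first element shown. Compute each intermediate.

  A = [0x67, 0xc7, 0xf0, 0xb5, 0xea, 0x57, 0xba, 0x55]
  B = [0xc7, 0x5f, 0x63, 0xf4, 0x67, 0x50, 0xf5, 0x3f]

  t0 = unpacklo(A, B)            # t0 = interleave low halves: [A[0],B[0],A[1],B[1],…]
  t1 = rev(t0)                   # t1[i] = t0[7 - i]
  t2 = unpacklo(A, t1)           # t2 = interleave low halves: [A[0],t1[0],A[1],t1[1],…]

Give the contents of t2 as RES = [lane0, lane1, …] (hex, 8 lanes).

RES = [0x67, 0xf4, 0xc7, 0xb5, 0xf0, 0x63, 0xb5, 0xf0]

t0 = [0x67, 0xc7, 0xc7, 0x5f, 0xf0, 0x63, 0xb5, 0xf4]
t1 = [0xf4, 0xb5, 0x63, 0xf0, 0x5f, 0xc7, 0xc7, 0x67]
t2 = [0x67, 0xf4, 0xc7, 0xb5, 0xf0, 0x63, 0xb5, 0xf0]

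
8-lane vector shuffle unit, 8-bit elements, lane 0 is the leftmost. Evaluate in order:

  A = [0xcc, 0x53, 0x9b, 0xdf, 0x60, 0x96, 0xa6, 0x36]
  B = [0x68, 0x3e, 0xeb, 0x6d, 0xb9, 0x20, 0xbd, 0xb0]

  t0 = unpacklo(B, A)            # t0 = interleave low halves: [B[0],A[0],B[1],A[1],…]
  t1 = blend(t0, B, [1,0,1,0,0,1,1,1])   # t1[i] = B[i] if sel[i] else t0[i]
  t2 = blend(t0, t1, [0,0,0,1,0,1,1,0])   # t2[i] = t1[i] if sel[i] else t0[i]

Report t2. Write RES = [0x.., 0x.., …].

RES = [ 0x68  0xcc  0x3e  0x53  0xeb  0x20  0xbd  0xdf ]

  t0: 68 cc 3e 53 eb 9b 6d df
  t1: 68 cc eb 53 eb 20 bd b0
  t2: 68 cc 3e 53 eb 20 bd df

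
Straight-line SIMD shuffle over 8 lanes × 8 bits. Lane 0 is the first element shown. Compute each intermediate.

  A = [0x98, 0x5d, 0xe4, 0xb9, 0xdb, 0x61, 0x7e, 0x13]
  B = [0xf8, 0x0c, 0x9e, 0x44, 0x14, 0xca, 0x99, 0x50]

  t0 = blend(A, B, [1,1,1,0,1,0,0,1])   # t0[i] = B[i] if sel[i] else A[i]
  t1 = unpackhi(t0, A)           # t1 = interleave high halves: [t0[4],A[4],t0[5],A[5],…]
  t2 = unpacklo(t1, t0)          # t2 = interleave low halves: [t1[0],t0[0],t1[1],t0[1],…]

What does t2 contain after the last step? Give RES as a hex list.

→ t0 |f8|0c|9e|b9|14|61|7e|50|
→ t1 |14|db|61|61|7e|7e|50|13|
→ t2 |14|f8|db|0c|61|9e|61|b9|

RES = [0x14, 0xf8, 0xdb, 0x0c, 0x61, 0x9e, 0x61, 0xb9]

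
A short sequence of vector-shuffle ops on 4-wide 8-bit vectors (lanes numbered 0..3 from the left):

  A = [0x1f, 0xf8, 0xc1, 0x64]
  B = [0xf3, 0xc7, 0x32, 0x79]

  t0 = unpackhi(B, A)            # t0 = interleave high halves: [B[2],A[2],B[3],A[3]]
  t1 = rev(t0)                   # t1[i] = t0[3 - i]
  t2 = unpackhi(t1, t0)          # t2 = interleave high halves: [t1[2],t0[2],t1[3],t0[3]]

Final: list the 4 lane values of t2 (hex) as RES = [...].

  t0: 32 c1 79 64
  t1: 64 79 c1 32
  t2: c1 79 32 64

RES = [0xc1, 0x79, 0x32, 0x64]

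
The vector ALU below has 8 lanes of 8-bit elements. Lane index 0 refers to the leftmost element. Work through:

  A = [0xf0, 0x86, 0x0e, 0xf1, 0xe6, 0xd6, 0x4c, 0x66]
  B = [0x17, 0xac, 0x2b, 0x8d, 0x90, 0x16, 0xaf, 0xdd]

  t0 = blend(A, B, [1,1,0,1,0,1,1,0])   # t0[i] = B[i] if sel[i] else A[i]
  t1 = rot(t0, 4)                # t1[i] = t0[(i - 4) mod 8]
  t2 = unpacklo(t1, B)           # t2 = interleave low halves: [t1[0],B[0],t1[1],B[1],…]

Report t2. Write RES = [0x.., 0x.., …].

→ t0 |17|ac|0e|8d|e6|16|af|66|
→ t1 |e6|16|af|66|17|ac|0e|8d|
→ t2 |e6|17|16|ac|af|2b|66|8d|

RES = [0xe6, 0x17, 0x16, 0xac, 0xaf, 0x2b, 0x66, 0x8d]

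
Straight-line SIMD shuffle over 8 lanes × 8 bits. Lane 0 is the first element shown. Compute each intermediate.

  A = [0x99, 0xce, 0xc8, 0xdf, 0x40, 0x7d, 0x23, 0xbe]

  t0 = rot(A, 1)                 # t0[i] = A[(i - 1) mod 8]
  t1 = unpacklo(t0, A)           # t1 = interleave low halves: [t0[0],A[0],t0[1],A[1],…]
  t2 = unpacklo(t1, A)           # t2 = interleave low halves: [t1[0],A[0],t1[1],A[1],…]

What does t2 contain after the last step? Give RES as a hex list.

  t0: be 99 ce c8 df 40 7d 23
  t1: be 99 99 ce ce c8 c8 df
  t2: be 99 99 ce 99 c8 ce df

RES = [0xbe, 0x99, 0x99, 0xce, 0x99, 0xc8, 0xce, 0xdf]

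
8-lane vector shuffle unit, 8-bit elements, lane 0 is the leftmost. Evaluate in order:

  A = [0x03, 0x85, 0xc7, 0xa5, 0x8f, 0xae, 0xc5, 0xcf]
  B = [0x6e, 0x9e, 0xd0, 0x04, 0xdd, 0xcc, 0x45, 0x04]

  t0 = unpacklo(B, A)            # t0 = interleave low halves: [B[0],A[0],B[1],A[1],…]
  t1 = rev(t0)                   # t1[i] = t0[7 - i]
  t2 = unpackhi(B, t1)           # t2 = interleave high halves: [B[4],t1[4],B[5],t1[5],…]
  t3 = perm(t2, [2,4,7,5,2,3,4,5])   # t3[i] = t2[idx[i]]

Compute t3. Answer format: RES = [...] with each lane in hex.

RES = [ 0xcc  0x45  0x6e  0x03  0xcc  0x9e  0x45  0x03 ]

→ t0 |6e|03|9e|85|d0|c7|04|a5|
→ t1 |a5|04|c7|d0|85|9e|03|6e|
→ t2 |dd|85|cc|9e|45|03|04|6e|
→ t3 |cc|45|6e|03|cc|9e|45|03|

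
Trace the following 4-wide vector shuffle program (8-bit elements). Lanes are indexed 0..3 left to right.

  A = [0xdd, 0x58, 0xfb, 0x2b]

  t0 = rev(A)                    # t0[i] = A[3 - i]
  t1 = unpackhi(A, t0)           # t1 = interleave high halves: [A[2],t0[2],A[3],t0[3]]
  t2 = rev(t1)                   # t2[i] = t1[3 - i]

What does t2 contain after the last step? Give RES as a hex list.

RES = [0xdd, 0x2b, 0x58, 0xfb]

  t0: 2b fb 58 dd
  t1: fb 58 2b dd
  t2: dd 2b 58 fb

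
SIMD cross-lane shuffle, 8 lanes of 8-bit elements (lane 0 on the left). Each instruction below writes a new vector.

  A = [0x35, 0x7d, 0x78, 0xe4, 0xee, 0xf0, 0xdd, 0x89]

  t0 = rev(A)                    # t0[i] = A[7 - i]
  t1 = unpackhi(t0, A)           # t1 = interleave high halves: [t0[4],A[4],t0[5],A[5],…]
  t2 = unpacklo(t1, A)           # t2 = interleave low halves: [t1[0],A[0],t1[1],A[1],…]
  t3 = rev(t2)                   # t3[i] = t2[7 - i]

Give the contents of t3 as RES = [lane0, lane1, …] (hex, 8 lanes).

RES = [ 0xe4  0xf0  0x78  0x78  0x7d  0xee  0x35  0xe4 ]

  t0: 89 dd f0 ee e4 78 7d 35
  t1: e4 ee 78 f0 7d dd 35 89
  t2: e4 35 ee 7d 78 78 f0 e4
  t3: e4 f0 78 78 7d ee 35 e4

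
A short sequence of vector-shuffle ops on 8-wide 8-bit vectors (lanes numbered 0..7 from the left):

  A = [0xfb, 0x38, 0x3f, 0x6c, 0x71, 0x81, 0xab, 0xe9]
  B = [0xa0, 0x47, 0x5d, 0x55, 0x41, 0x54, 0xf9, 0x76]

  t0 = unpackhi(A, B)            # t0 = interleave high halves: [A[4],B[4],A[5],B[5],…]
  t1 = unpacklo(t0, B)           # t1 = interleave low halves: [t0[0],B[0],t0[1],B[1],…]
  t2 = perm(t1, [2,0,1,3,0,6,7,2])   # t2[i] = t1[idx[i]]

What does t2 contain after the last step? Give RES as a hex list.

→ t0 |71|41|81|54|ab|f9|e9|76|
→ t1 |71|a0|41|47|81|5d|54|55|
→ t2 |41|71|a0|47|71|54|55|41|

RES = [ 0x41  0x71  0xa0  0x47  0x71  0x54  0x55  0x41 ]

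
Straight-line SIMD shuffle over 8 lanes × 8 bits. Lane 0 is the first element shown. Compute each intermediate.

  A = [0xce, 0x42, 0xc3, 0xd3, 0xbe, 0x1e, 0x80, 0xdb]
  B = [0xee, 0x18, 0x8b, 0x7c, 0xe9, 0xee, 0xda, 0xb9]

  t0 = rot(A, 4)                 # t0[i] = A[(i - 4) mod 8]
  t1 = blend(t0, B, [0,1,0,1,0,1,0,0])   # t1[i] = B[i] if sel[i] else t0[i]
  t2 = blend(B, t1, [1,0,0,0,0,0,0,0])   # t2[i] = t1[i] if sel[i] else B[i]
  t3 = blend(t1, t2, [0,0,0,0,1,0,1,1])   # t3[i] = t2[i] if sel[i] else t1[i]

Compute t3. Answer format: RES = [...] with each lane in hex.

  t0: be 1e 80 db ce 42 c3 d3
  t1: be 18 80 7c ce ee c3 d3
  t2: be 18 8b 7c e9 ee da b9
  t3: be 18 80 7c e9 ee da b9

RES = [ 0xbe  0x18  0x80  0x7c  0xe9  0xee  0xda  0xb9 ]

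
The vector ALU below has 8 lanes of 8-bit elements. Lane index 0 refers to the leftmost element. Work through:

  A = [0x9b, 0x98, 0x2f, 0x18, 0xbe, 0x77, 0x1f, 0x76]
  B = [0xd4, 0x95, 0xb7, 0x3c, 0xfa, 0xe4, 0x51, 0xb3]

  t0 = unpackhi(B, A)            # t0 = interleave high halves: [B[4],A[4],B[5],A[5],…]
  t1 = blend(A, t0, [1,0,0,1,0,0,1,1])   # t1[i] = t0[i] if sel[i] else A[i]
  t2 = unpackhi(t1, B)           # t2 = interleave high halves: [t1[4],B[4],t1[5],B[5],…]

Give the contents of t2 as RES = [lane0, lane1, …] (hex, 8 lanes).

  t0: fa be e4 77 51 1f b3 76
  t1: fa 98 2f 77 be 77 b3 76
  t2: be fa 77 e4 b3 51 76 b3

RES = [0xbe, 0xfa, 0x77, 0xe4, 0xb3, 0x51, 0x76, 0xb3]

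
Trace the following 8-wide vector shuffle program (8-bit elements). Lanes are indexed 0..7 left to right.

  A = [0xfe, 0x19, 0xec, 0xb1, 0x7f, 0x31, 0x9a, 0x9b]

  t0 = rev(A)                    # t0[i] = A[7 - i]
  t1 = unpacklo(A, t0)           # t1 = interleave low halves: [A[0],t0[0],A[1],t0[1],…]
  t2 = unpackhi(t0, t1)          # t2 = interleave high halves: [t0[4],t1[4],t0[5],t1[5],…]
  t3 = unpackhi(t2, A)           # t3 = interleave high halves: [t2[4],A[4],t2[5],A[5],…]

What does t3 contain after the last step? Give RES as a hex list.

  t0: 9b 9a 31 7f b1 ec 19 fe
  t1: fe 9b 19 9a ec 31 b1 7f
  t2: b1 ec ec 31 19 b1 fe 7f
  t3: 19 7f b1 31 fe 9a 7f 9b

RES = [ 0x19  0x7f  0xb1  0x31  0xfe  0x9a  0x7f  0x9b ]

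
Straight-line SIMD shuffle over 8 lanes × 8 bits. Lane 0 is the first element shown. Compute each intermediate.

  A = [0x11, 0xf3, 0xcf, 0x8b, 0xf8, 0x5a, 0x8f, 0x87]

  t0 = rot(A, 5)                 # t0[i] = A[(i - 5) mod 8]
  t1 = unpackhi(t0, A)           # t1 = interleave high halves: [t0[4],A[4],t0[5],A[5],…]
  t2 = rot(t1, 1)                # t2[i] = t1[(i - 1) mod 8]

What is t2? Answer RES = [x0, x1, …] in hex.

RES = [ 0x87  0x87  0xf8  0x11  0x5a  0xf3  0x8f  0xcf ]

t0 = [0x8b, 0xf8, 0x5a, 0x8f, 0x87, 0x11, 0xf3, 0xcf]
t1 = [0x87, 0xf8, 0x11, 0x5a, 0xf3, 0x8f, 0xcf, 0x87]
t2 = [0x87, 0x87, 0xf8, 0x11, 0x5a, 0xf3, 0x8f, 0xcf]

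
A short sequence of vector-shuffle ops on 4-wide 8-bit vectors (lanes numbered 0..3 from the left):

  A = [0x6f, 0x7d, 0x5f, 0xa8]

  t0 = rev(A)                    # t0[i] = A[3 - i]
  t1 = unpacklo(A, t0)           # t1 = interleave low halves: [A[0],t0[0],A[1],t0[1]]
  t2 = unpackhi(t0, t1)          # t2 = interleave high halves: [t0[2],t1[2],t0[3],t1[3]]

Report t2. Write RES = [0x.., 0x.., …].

  t0: a8 5f 7d 6f
  t1: 6f a8 7d 5f
  t2: 7d 7d 6f 5f

RES = [ 0x7d  0x7d  0x6f  0x5f ]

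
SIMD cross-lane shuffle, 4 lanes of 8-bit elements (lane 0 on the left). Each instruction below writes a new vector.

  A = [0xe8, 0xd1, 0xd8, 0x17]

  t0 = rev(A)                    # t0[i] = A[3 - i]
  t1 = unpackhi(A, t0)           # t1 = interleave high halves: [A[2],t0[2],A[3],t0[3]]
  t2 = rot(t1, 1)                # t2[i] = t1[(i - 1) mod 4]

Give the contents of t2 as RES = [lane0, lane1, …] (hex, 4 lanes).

RES = [0xe8, 0xd8, 0xd1, 0x17]

  t0: 17 d8 d1 e8
  t1: d8 d1 17 e8
  t2: e8 d8 d1 17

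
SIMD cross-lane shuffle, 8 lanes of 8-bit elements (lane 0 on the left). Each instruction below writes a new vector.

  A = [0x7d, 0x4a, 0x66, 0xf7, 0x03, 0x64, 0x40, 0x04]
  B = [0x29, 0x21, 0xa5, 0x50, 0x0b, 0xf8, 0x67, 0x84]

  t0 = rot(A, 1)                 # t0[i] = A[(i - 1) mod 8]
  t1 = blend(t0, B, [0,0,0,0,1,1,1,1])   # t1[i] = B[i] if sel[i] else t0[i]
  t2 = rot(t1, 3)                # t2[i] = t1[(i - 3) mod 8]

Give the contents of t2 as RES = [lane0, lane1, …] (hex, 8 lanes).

RES = [ 0xf8  0x67  0x84  0x04  0x7d  0x4a  0x66  0x0b ]

→ t0 |04|7d|4a|66|f7|03|64|40|
→ t1 |04|7d|4a|66|0b|f8|67|84|
→ t2 |f8|67|84|04|7d|4a|66|0b|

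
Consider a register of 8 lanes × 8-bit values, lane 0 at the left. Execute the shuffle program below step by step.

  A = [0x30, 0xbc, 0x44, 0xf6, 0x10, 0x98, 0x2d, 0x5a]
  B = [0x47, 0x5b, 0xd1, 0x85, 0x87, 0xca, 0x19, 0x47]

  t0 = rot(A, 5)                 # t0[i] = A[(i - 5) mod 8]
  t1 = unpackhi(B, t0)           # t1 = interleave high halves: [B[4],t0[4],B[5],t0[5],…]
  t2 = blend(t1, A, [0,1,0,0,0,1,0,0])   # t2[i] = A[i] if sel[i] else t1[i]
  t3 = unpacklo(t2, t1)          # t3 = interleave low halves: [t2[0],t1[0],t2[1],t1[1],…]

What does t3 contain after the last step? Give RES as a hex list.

RES = [ 0x87  0x87  0xbc  0x5a  0xca  0xca  0x30  0x30 ]

  t0: f6 10 98 2d 5a 30 bc 44
  t1: 87 5a ca 30 19 bc 47 44
  t2: 87 bc ca 30 19 98 47 44
  t3: 87 87 bc 5a ca ca 30 30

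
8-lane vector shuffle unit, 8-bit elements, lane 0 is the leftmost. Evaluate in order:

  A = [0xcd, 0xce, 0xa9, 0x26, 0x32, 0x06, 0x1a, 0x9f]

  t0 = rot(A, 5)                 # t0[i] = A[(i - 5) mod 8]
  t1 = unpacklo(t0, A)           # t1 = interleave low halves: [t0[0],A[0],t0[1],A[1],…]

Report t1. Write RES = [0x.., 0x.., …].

RES = [ 0x26  0xcd  0x32  0xce  0x06  0xa9  0x1a  0x26 ]

→ t0 |26|32|06|1a|9f|cd|ce|a9|
→ t1 |26|cd|32|ce|06|a9|1a|26|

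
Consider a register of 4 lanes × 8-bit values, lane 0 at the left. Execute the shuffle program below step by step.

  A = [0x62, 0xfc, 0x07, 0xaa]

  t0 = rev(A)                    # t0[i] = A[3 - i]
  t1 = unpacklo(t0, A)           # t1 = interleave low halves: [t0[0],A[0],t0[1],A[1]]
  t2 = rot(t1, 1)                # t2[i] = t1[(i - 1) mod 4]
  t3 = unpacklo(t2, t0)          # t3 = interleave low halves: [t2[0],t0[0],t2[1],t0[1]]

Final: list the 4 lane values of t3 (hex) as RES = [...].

RES = [0xfc, 0xaa, 0xaa, 0x07]

  t0: aa 07 fc 62
  t1: aa 62 07 fc
  t2: fc aa 62 07
  t3: fc aa aa 07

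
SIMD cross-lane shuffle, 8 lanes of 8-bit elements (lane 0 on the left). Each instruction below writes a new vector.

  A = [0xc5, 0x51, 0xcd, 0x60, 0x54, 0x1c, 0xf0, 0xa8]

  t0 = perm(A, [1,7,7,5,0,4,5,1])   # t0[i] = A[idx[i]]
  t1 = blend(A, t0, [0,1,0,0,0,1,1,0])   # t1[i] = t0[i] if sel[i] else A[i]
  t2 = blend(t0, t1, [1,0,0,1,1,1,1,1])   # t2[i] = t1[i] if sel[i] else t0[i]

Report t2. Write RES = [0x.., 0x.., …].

RES = [0xc5, 0xa8, 0xa8, 0x60, 0x54, 0x54, 0x1c, 0xa8]

→ t0 |51|a8|a8|1c|c5|54|1c|51|
→ t1 |c5|a8|cd|60|54|54|1c|a8|
→ t2 |c5|a8|a8|60|54|54|1c|a8|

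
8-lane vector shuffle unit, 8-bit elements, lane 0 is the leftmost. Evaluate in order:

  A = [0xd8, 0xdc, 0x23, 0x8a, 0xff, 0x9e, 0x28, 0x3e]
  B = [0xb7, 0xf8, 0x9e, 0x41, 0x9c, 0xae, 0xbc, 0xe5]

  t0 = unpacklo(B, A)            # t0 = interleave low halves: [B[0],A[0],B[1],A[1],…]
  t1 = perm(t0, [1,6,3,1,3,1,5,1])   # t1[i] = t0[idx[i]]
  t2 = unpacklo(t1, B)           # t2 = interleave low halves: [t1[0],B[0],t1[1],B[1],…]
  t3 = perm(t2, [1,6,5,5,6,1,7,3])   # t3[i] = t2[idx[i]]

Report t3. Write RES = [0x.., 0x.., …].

RES = [0xb7, 0xd8, 0x9e, 0x9e, 0xd8, 0xb7, 0x41, 0xf8]

  t0: b7 d8 f8 dc 9e 23 41 8a
  t1: d8 41 dc d8 dc d8 23 d8
  t2: d8 b7 41 f8 dc 9e d8 41
  t3: b7 d8 9e 9e d8 b7 41 f8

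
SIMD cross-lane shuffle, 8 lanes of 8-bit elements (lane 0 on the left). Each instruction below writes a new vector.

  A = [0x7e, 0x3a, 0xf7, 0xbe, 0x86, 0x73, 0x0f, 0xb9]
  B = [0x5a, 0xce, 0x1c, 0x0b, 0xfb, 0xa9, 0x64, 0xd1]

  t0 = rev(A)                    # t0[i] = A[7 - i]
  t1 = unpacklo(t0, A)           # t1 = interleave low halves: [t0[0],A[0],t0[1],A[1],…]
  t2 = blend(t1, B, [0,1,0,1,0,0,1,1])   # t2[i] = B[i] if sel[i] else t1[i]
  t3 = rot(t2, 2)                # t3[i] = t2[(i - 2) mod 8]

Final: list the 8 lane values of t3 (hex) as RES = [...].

RES = [0x64, 0xd1, 0xb9, 0xce, 0x0f, 0x0b, 0x73, 0xf7]

t0 = [0xb9, 0x0f, 0x73, 0x86, 0xbe, 0xf7, 0x3a, 0x7e]
t1 = [0xb9, 0x7e, 0x0f, 0x3a, 0x73, 0xf7, 0x86, 0xbe]
t2 = [0xb9, 0xce, 0x0f, 0x0b, 0x73, 0xf7, 0x64, 0xd1]
t3 = [0x64, 0xd1, 0xb9, 0xce, 0x0f, 0x0b, 0x73, 0xf7]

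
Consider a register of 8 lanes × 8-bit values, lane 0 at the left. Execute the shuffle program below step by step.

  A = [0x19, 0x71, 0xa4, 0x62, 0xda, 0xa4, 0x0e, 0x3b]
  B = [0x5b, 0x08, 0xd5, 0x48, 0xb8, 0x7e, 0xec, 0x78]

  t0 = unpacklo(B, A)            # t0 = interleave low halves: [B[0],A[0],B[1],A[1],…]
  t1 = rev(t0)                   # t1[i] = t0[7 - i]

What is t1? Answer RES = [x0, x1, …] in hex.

RES = [ 0x62  0x48  0xa4  0xd5  0x71  0x08  0x19  0x5b ]

  t0: 5b 19 08 71 d5 a4 48 62
  t1: 62 48 a4 d5 71 08 19 5b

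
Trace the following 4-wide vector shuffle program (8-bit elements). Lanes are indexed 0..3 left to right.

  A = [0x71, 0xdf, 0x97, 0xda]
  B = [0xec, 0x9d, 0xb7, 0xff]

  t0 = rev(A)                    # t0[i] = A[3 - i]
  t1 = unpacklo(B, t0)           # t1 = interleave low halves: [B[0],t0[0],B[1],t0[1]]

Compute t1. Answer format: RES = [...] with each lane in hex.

  t0: da 97 df 71
  t1: ec da 9d 97

RES = [0xec, 0xda, 0x9d, 0x97]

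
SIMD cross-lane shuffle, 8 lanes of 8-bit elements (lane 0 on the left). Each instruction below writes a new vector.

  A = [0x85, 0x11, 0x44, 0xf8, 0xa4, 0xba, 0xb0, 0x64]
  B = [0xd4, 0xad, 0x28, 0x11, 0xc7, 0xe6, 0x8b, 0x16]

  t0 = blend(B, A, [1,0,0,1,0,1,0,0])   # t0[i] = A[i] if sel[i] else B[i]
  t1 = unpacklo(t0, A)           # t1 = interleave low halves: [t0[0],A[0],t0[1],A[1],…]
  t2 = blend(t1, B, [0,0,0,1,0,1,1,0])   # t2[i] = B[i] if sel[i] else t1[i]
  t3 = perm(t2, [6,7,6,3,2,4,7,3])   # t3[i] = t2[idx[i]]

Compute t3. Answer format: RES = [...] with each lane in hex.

RES = [0x8b, 0xf8, 0x8b, 0x11, 0xad, 0x28, 0xf8, 0x11]

→ t0 |85|ad|28|f8|c7|ba|8b|16|
→ t1 |85|85|ad|11|28|44|f8|f8|
→ t2 |85|85|ad|11|28|e6|8b|f8|
→ t3 |8b|f8|8b|11|ad|28|f8|11|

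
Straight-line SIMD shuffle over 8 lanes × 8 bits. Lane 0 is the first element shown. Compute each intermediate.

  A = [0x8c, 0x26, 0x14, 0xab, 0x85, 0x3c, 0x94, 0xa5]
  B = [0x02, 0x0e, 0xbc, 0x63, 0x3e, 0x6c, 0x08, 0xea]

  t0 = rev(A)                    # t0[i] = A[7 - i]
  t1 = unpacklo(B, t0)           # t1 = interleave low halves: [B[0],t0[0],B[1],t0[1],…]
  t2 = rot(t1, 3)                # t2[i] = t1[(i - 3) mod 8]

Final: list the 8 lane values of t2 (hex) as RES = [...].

RES = [ 0x3c  0x63  0x85  0x02  0xa5  0x0e  0x94  0xbc ]

→ t0 |a5|94|3c|85|ab|14|26|8c|
→ t1 |02|a5|0e|94|bc|3c|63|85|
→ t2 |3c|63|85|02|a5|0e|94|bc|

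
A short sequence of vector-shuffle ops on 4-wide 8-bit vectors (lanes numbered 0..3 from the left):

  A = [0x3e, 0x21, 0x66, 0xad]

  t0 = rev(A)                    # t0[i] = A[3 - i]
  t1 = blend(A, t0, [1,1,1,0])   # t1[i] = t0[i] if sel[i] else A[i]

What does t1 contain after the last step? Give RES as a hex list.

RES = [ 0xad  0x66  0x21  0xad ]

→ t0 |ad|66|21|3e|
→ t1 |ad|66|21|ad|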